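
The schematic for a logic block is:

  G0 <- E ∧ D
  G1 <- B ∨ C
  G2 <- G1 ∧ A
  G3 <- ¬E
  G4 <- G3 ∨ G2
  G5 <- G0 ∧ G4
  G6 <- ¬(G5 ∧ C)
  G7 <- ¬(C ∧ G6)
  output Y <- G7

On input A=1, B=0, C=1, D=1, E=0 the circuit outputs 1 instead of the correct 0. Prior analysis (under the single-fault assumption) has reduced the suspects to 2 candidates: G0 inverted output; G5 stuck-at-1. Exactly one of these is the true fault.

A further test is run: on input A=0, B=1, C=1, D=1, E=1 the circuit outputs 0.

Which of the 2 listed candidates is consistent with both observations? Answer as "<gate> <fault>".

Evaluate each candidate on input A=0, B=1, C=1, D=1, E=1:
  G0 inverted output: G0=0 [inverted output], G1=1, G2=0, G3=0, G4=0, G5=0, G6=1, G7=0 → 0 — matches
  G5 stuck-at-1: G0=1, G1=1, G2=0, G3=0, G4=0, G5=1 [stuck-at-1], G6=0, G7=1 → 1 — eliminated
Only G0 inverted output reproduces the observed 0.

G0 inverted output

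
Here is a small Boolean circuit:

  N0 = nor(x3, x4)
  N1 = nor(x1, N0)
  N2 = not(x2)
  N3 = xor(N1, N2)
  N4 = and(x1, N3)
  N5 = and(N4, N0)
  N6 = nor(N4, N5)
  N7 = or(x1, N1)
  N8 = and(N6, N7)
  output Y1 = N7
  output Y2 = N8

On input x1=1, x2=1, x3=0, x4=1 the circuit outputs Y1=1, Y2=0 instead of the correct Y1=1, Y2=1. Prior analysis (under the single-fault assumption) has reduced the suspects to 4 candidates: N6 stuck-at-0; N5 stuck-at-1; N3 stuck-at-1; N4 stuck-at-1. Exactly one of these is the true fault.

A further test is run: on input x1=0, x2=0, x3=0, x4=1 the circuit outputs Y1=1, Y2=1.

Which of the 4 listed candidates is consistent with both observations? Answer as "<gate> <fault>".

N3 stuck-at-1

Evaluate each candidate on input x1=0, x2=0, x3=0, x4=1:
  N6 stuck-at-0: N0=0, N1=1, N2=1, N3=0, N4=0, N5=0, N6=0 [stuck-at-0], N7=1, N8=0 → Y1=1, Y2=0 — eliminated
  N5 stuck-at-1: N0=0, N1=1, N2=1, N3=0, N4=0, N5=1 [stuck-at-1], N6=0, N7=1, N8=0 → Y1=1, Y2=0 — eliminated
  N3 stuck-at-1: N0=0, N1=1, N2=1, N3=1 [stuck-at-1], N4=0, N5=0, N6=1, N7=1, N8=1 → Y1=1, Y2=1 — matches
  N4 stuck-at-1: N0=0, N1=1, N2=1, N3=0, N4=1 [stuck-at-1], N5=0, N6=0, N7=1, N8=0 → Y1=1, Y2=0 — eliminated
Only N3 stuck-at-1 reproduces the observed Y1=1, Y2=1.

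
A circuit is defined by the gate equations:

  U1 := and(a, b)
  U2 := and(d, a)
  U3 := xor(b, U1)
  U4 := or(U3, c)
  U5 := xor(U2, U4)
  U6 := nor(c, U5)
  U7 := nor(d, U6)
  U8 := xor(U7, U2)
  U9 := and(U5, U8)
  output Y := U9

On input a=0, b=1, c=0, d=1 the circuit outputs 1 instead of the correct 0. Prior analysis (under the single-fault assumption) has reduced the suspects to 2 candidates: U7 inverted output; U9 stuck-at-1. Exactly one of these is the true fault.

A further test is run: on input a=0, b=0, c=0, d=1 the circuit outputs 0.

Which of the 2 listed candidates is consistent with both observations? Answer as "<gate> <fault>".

Evaluate each candidate on input a=0, b=0, c=0, d=1:
  U7 inverted output: U1=0, U2=0, U3=0, U4=0, U5=0, U6=1, U7=1 [inverted output], U8=1, U9=0 → 0 — matches
  U9 stuck-at-1: U1=0, U2=0, U3=0, U4=0, U5=0, U6=1, U7=0, U8=0, U9=1 [stuck-at-1] → 1 — eliminated
Only U7 inverted output reproduces the observed 0.

U7 inverted output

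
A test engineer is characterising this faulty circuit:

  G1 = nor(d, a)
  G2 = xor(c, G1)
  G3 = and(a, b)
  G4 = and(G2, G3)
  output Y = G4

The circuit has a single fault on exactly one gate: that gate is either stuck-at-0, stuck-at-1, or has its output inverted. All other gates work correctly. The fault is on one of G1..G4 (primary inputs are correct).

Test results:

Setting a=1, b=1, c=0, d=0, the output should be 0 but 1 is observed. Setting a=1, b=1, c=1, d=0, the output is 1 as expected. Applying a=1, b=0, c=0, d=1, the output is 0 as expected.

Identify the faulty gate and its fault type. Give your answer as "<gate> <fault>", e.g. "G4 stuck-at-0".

G2 stuck-at-1

Fault-free values for test 1 (a=1, b=1, c=0, d=0): G1=0, G2=0, G3=1, G4=0, giving Y=0. Observed 1.
Test 1: faults giving observed 1 are {G1 stuck-at-1, G1 inverted output, G2 stuck-at-1, G2 inverted output, G4 stuck-at-1, G4 inverted output}.
Test 2 (a=1, b=1, c=1, d=0): fault-free G1=0, G2=1, G3=1, G4=1 → 1; observed 1. Eliminates G1 stuck-at-1, G1 inverted output, G2 inverted output, G4 inverted output.
Test 3 (a=1, b=0, c=0, d=1): fault-free G1=0, G2=0, G3=0, G4=0 → 0; observed 0. Eliminates G4 stuck-at-1.
Only G2 stuck-at-1 is consistent with every test.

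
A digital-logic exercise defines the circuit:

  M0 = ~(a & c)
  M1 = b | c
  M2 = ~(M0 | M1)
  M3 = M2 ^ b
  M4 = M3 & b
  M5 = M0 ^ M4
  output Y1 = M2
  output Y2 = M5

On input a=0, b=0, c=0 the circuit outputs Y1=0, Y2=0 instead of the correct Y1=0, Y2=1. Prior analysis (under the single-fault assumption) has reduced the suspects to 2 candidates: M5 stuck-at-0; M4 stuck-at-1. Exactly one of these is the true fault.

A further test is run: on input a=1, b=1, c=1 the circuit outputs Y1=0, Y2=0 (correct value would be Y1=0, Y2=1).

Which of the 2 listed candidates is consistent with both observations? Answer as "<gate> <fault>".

M5 stuck-at-0

Evaluate each candidate on input a=1, b=1, c=1:
  M5 stuck-at-0: M0=0, M1=1, M2=0, M3=1, M4=1, M5=0 [stuck-at-0] → Y1=0, Y2=0 — matches
  M4 stuck-at-1: M0=0, M1=1, M2=0, M3=1, M4=1 [stuck-at-1], M5=1 → Y1=0, Y2=1 — eliminated
Only M5 stuck-at-0 reproduces the observed Y1=0, Y2=0.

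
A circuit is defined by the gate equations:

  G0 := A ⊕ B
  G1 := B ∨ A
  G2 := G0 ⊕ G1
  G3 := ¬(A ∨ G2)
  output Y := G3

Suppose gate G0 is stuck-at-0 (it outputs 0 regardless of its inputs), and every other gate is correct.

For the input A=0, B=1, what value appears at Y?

0

Propagate with G0 forced: G0=0 [stuck-at-0], G1=1, G2=1, G3=0.
So Y = 0. (Without the fault it would be 1.)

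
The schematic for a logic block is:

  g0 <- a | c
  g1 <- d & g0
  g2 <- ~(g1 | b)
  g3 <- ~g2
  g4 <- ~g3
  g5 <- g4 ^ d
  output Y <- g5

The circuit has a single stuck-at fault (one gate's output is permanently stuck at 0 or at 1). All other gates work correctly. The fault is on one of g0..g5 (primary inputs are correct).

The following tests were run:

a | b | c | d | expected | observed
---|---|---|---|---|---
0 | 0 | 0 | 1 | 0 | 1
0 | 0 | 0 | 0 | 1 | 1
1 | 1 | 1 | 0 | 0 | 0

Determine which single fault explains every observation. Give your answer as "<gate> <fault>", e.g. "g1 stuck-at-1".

Fault-free values for test 1 (a=0, b=0, c=0, d=1): g0=0, g1=0, g2=1, g3=0, g4=1, g5=0, giving Y=0. Observed 1.
Test 1: faults giving observed 1 are {g0 stuck-at-1, g1 stuck-at-1, g2 stuck-at-0, g3 stuck-at-1, g4 stuck-at-0, g5 stuck-at-1}.
Test 2 (a=0, b=0, c=0, d=0): fault-free g0=0, g1=0, g2=1, g3=0, g4=1, g5=1 → 1; observed 1. Eliminates g1 stuck-at-1, g2 stuck-at-0, g3 stuck-at-1, g4 stuck-at-0.
Test 3 (a=1, b=1, c=1, d=0): fault-free g0=1, g1=0, g2=0, g3=1, g4=0, g5=0 → 0; observed 0. Eliminates g5 stuck-at-1.
Only g0 stuck-at-1 is consistent with every test.

g0 stuck-at-1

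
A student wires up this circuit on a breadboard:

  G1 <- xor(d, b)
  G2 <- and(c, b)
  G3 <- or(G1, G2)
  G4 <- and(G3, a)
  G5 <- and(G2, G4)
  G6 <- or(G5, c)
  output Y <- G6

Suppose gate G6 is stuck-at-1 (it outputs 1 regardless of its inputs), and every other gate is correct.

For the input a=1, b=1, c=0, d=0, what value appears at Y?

1

Propagate with G6 forced: G1=1, G2=0, G3=1, G4=1, G5=0, G6=1 [stuck-at-1].
So Y = 1. (Without the fault it would be 0.)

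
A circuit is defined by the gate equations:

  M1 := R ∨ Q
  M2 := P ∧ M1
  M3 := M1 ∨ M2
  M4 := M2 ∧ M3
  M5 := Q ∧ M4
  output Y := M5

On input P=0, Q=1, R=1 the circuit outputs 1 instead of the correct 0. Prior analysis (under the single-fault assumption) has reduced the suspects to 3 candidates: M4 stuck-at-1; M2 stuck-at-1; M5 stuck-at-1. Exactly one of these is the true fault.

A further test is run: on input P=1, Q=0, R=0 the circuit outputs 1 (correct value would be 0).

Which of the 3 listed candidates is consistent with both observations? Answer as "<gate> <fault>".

Evaluate each candidate on input P=1, Q=0, R=0:
  M4 stuck-at-1: M1=0, M2=0, M3=0, M4=1 [stuck-at-1], M5=0 → 0 — eliminated
  M2 stuck-at-1: M1=0, M2=1 [stuck-at-1], M3=1, M4=1, M5=0 → 0 — eliminated
  M5 stuck-at-1: M1=0, M2=0, M3=0, M4=0, M5=1 [stuck-at-1] → 1 — matches
Only M5 stuck-at-1 reproduces the observed 1.

M5 stuck-at-1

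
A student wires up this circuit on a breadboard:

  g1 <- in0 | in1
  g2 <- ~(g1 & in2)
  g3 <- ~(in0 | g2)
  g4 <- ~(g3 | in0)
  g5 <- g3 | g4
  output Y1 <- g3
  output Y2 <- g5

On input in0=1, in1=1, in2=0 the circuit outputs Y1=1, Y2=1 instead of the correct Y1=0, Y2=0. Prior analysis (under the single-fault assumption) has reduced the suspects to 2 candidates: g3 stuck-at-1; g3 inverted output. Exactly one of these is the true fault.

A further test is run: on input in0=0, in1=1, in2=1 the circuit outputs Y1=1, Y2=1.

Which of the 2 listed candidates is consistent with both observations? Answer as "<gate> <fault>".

g3 stuck-at-1

Evaluate each candidate on input in0=0, in1=1, in2=1:
  g3 stuck-at-1: g1=1, g2=0, g3=1 [stuck-at-1], g4=0, g5=1 → Y1=1, Y2=1 — matches
  g3 inverted output: g1=1, g2=0, g3=0 [inverted output], g4=1, g5=1 → Y1=0, Y2=1 — eliminated
Only g3 stuck-at-1 reproduces the observed Y1=1, Y2=1.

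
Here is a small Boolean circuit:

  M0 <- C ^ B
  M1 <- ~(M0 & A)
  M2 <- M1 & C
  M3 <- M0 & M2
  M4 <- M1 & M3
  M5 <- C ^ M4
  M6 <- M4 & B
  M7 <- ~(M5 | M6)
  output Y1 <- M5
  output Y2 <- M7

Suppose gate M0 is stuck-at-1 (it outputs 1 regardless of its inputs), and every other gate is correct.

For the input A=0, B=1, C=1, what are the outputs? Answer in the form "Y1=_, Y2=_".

Y1=0, Y2=0

Propagate with M0 forced: M0=1 [stuck-at-1], M1=1, M2=1, M3=1, M4=1, M5=0, M6=1, M7=0.
So the outputs are Y1=0, Y2=0. (Without the fault they would be Y1=1, Y2=0.)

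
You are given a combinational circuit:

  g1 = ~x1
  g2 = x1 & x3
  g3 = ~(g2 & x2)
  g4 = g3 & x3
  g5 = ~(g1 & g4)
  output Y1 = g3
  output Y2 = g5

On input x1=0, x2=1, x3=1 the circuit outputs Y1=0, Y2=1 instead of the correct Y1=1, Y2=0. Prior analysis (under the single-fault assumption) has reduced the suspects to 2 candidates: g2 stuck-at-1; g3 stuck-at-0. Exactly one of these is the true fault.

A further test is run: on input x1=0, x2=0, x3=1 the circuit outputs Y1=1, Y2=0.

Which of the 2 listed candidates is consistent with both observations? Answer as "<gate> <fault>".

g2 stuck-at-1

Evaluate each candidate on input x1=0, x2=0, x3=1:
  g2 stuck-at-1: g1=1, g2=1 [stuck-at-1], g3=1, g4=1, g5=0 → Y1=1, Y2=0 — matches
  g3 stuck-at-0: g1=1, g2=0, g3=0 [stuck-at-0], g4=0, g5=1 → Y1=0, Y2=1 — eliminated
Only g2 stuck-at-1 reproduces the observed Y1=1, Y2=0.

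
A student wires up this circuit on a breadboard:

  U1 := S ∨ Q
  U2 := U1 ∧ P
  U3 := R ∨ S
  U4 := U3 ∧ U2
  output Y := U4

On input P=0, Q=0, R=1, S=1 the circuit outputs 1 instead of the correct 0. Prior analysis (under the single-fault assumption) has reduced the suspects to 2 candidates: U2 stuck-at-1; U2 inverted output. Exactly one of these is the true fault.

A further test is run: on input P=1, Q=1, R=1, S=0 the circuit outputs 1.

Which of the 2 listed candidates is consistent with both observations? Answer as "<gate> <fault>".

Evaluate each candidate on input P=1, Q=1, R=1, S=0:
  U2 stuck-at-1: U1=1, U2=1 [stuck-at-1], U3=1, U4=1 → 1 — matches
  U2 inverted output: U1=1, U2=0 [inverted output], U3=1, U4=0 → 0 — eliminated
Only U2 stuck-at-1 reproduces the observed 1.

U2 stuck-at-1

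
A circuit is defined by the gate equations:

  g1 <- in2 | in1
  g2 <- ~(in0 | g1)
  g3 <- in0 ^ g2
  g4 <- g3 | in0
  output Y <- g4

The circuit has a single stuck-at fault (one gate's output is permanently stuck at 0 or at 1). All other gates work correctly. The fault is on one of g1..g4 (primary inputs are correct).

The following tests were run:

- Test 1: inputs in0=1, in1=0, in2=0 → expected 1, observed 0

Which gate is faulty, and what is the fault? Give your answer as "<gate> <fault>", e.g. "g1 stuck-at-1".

Fault-free values for test 1 (in0=1, in1=0, in2=0): g1=0, g2=0, g3=1, g4=1, giving Y=1. Observed 0.
Test 1: faults giving observed 0 are {g4 stuck-at-0}.
Only g4 stuck-at-0 is consistent with every test.

g4 stuck-at-0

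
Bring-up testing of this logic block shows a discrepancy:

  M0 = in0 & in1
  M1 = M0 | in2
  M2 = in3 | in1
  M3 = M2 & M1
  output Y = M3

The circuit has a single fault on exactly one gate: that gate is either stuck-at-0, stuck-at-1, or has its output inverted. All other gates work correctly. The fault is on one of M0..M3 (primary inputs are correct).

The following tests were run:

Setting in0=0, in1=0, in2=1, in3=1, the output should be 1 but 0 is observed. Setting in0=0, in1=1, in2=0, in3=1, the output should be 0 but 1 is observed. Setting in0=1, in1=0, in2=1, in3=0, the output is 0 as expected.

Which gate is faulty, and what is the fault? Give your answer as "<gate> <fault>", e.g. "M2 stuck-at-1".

Fault-free values for test 1 (in0=0, in1=0, in2=1, in3=1): M0=0, M1=1, M2=1, M3=1, giving Y=1. Observed 0.
Test 1: faults giving observed 0 are {M1 stuck-at-0, M1 inverted output, M2 stuck-at-0, M2 inverted output, M3 stuck-at-0, M3 inverted output}.
Test 2 (in0=0, in1=1, in2=0, in3=1): fault-free M0=0, M1=0, M2=1, M3=0 → 0; observed 1. Eliminates M1 stuck-at-0, M2 stuck-at-0, M2 inverted output, M3 stuck-at-0.
Test 3 (in0=1, in1=0, in2=1, in3=0): fault-free M0=0, M1=1, M2=0, M3=0 → 0; observed 0. Eliminates M3 inverted output.
Only M1 inverted output is consistent with every test.

M1 inverted output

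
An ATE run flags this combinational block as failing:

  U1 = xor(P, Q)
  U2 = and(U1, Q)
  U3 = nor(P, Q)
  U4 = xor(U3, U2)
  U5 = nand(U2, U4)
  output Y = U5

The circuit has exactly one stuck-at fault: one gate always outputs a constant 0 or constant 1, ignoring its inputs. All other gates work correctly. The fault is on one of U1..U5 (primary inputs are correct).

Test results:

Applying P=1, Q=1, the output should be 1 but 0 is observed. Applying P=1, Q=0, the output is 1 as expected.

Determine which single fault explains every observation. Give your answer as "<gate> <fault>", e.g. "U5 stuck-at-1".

Fault-free values for test 1 (P=1, Q=1): U1=0, U2=0, U3=0, U4=0, U5=1, giving Y=1. Observed 0.
Test 1: faults giving observed 0 are {U1 stuck-at-1, U2 stuck-at-1, U5 stuck-at-0}.
Test 2 (P=1, Q=0): fault-free U1=1, U2=0, U3=0, U4=0, U5=1 → 1; observed 1. Eliminates U2 stuck-at-1, U5 stuck-at-0.
Only U1 stuck-at-1 is consistent with every test.

U1 stuck-at-1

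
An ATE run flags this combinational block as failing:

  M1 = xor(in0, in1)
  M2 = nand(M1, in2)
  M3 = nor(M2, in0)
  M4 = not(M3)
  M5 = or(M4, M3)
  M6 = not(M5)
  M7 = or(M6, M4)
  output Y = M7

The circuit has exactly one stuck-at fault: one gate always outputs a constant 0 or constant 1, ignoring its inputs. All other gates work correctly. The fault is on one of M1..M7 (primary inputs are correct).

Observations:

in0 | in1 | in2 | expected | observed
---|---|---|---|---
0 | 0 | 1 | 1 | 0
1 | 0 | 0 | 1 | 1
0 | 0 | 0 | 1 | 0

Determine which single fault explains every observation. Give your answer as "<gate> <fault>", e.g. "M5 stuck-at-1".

Fault-free values for test 1 (in0=0, in1=0, in2=1): M1=0, M2=1, M3=0, M4=1, M5=1, M6=0, M7=1, giving Y=1. Observed 0.
Test 1: faults giving observed 0 are {M1 stuck-at-1, M2 stuck-at-0, M3 stuck-at-1, M7 stuck-at-0}.
Test 2 (in0=1, in1=0, in2=0): fault-free M1=1, M2=1, M3=0, M4=1, M5=1, M6=0, M7=1 → 1; observed 1. Eliminates M3 stuck-at-1, M7 stuck-at-0.
Test 3 (in0=0, in1=0, in2=0): fault-free M1=0, M2=1, M3=0, M4=1, M5=1, M6=0, M7=1 → 1; observed 0. Eliminates M1 stuck-at-1.
Only M2 stuck-at-0 is consistent with every test.

M2 stuck-at-0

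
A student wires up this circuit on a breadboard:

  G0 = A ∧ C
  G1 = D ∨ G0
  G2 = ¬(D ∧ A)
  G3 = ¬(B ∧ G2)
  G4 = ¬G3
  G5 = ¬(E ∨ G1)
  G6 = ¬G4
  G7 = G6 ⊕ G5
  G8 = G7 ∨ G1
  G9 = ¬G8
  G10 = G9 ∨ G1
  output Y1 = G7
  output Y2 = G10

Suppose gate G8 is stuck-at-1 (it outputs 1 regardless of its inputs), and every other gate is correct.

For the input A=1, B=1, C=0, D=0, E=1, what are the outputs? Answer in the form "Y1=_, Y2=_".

Y1=0, Y2=0

Propagate with G8 forced: G0=0, G1=0, G2=1, G3=0, G4=1, G5=0, G6=0, G7=0, G8=1 [stuck-at-1], G9=0, G10=0.
So the outputs are Y1=0, Y2=0. (Without the fault they would be Y1=0, Y2=1.)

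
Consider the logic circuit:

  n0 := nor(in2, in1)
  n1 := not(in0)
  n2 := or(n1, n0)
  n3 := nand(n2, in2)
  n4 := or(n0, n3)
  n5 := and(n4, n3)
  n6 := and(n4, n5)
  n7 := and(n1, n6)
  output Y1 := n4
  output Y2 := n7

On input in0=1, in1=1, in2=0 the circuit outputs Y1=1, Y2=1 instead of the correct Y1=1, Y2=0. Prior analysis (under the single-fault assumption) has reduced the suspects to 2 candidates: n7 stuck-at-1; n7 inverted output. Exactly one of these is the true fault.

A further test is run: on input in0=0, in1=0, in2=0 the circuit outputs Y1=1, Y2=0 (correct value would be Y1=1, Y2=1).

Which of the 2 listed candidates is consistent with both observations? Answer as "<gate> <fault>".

Evaluate each candidate on input in0=0, in1=0, in2=0:
  n7 stuck-at-1: n0=1, n1=1, n2=1, n3=1, n4=1, n5=1, n6=1, n7=1 [stuck-at-1] → Y1=1, Y2=1 — eliminated
  n7 inverted output: n0=1, n1=1, n2=1, n3=1, n4=1, n5=1, n6=1, n7=0 [inverted output] → Y1=1, Y2=0 — matches
Only n7 inverted output reproduces the observed Y1=1, Y2=0.

n7 inverted output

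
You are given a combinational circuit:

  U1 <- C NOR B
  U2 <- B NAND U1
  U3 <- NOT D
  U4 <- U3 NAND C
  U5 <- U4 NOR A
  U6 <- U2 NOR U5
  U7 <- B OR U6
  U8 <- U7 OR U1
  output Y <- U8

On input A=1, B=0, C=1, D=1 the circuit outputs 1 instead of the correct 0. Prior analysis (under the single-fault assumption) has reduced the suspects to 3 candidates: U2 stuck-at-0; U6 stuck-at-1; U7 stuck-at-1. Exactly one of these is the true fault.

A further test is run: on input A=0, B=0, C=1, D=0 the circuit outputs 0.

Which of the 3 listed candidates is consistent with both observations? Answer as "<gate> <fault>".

Evaluate each candidate on input A=0, B=0, C=1, D=0:
  U2 stuck-at-0: U1=0, U2=0 [stuck-at-0], U3=1, U4=0, U5=1, U6=0, U7=0, U8=0 → 0 — matches
  U6 stuck-at-1: U1=0, U2=1, U3=1, U4=0, U5=1, U6=1 [stuck-at-1], U7=1, U8=1 → 1 — eliminated
  U7 stuck-at-1: U1=0, U2=1, U3=1, U4=0, U5=1, U6=0, U7=1 [stuck-at-1], U8=1 → 1 — eliminated
Only U2 stuck-at-0 reproduces the observed 0.

U2 stuck-at-0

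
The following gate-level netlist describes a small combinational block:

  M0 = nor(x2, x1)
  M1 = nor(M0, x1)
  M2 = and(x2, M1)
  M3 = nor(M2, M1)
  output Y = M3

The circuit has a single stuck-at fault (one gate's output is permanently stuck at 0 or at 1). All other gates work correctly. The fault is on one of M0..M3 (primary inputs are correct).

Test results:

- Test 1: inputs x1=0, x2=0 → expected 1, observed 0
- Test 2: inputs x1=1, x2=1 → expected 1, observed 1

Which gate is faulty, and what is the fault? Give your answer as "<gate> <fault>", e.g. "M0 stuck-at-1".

Fault-free values for test 1 (x1=0, x2=0): M0=1, M1=0, M2=0, M3=1, giving Y=1. Observed 0.
Test 1: faults giving observed 0 are {M0 stuck-at-0, M1 stuck-at-1, M2 stuck-at-1, M3 stuck-at-0}.
Test 2 (x1=1, x2=1): fault-free M0=0, M1=0, M2=0, M3=1 → 1; observed 1. Eliminates M1 stuck-at-1, M2 stuck-at-1, M3 stuck-at-0.
Only M0 stuck-at-0 is consistent with every test.

M0 stuck-at-0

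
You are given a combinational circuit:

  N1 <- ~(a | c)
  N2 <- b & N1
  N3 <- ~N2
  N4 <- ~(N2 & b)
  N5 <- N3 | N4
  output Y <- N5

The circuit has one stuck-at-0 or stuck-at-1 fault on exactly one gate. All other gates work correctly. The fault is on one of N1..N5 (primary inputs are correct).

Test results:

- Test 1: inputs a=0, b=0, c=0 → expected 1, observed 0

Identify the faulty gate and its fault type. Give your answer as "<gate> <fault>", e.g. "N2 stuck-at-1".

N5 stuck-at-0

Fault-free values for test 1 (a=0, b=0, c=0): N1=1, N2=0, N3=1, N4=1, N5=1, giving Y=1. Observed 0.
Test 1: faults giving observed 0 are {N5 stuck-at-0}.
Only N5 stuck-at-0 is consistent with every test.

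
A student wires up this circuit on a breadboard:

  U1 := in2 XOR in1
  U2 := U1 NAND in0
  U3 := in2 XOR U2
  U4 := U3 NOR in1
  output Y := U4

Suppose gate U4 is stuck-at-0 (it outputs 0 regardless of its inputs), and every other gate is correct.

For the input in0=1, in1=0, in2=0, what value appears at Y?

Propagate with U4 forced: U1=0, U2=1, U3=1, U4=0 [stuck-at-0].
So Y = 0. (Same as the fault-free value — the fault is masked on this input.)

0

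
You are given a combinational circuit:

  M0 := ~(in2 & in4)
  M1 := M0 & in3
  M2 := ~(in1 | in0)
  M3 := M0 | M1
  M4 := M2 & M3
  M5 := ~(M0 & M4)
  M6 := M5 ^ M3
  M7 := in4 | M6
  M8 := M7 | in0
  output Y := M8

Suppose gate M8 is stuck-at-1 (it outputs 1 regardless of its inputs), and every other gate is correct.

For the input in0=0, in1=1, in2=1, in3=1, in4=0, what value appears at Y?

1

Propagate with M8 forced: M0=1, M1=1, M2=0, M3=1, M4=0, M5=1, M6=0, M7=0, M8=1 [stuck-at-1].
So Y = 1. (Without the fault it would be 0.)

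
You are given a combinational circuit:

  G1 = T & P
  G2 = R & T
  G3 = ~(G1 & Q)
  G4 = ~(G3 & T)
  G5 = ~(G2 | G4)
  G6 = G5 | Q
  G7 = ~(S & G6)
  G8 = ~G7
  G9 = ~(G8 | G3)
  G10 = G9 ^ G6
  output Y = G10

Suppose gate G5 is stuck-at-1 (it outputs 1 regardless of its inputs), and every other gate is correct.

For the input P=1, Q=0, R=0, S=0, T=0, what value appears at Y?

Propagate with G5 forced: G1=0, G2=0, G3=1, G4=1, G5=1 [stuck-at-1], G6=1, G7=1, G8=0, G9=0, G10=1.
So Y = 1. (Without the fault it would be 0.)

1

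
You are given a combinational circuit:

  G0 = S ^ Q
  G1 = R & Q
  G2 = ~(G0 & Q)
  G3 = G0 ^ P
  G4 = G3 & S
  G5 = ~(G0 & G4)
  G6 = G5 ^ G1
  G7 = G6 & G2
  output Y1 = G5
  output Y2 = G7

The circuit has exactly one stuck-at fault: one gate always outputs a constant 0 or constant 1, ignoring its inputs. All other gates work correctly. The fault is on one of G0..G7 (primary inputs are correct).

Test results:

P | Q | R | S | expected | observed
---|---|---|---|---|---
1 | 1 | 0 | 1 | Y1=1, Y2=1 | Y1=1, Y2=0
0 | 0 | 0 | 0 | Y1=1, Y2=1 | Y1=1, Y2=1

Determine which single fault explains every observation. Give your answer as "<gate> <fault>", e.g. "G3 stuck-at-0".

Fault-free values for test 1 (P=1, Q=1, R=0, S=1): G0=0, G1=0, G2=1, G3=1, G4=1, G5=1, G6=1, G7=1, giving Y1=1, Y2=1. Observed Y1=1, Y2=0.
Test 1: faults giving observed Y1=1, Y2=0 are {G0 stuck-at-1, G1 stuck-at-1, G2 stuck-at-0, G6 stuck-at-0, G7 stuck-at-0}.
Test 2 (P=0, Q=0, R=0, S=0): fault-free G0=0, G1=0, G2=1, G3=0, G4=0, G5=1, G6=1, G7=1 → Y1=1, Y2=1; observed Y1=1, Y2=1. Eliminates G1 stuck-at-1, G2 stuck-at-0, G6 stuck-at-0, G7 stuck-at-0.
Only G0 stuck-at-1 is consistent with every test.

G0 stuck-at-1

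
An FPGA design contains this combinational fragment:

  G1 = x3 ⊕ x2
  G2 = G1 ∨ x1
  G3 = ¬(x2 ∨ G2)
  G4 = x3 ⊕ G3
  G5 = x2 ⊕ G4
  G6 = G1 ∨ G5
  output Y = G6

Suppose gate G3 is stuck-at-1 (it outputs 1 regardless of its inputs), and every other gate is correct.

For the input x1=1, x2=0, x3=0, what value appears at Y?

Propagate with G3 forced: G1=0, G2=1, G3=1 [stuck-at-1], G4=1, G5=1, G6=1.
So Y = 1. (Without the fault it would be 0.)

1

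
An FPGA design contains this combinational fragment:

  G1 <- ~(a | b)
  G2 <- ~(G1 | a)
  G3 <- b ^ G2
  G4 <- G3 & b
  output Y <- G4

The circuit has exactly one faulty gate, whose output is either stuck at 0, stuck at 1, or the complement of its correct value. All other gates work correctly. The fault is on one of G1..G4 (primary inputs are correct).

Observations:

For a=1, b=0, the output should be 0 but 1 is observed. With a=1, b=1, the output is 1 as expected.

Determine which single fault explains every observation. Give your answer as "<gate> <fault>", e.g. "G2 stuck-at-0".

Fault-free values for test 1 (a=1, b=0): G1=0, G2=0, G3=0, G4=0, giving Y=0. Observed 1.
Test 1: faults giving observed 1 are {G4 stuck-at-1, G4 inverted output}.
Test 2 (a=1, b=1): fault-free G1=0, G2=0, G3=1, G4=1 → 1; observed 1. Eliminates G4 inverted output.
Only G4 stuck-at-1 is consistent with every test.

G4 stuck-at-1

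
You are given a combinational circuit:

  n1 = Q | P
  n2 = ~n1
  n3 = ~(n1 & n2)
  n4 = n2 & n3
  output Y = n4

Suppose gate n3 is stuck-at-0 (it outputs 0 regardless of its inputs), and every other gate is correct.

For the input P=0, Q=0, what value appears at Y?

0

Propagate with n3 forced: n1=0, n2=1, n3=0 [stuck-at-0], n4=0.
So Y = 0. (Without the fault it would be 1.)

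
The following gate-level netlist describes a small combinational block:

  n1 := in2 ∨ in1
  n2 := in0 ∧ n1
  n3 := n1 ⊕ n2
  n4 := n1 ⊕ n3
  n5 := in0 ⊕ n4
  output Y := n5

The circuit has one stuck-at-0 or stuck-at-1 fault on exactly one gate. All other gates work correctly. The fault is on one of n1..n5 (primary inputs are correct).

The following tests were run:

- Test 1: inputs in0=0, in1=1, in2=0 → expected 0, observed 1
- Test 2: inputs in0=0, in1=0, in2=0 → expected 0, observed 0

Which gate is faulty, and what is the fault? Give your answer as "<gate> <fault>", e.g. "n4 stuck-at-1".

n3 stuck-at-0

Fault-free values for test 1 (in0=0, in1=1, in2=0): n1=1, n2=0, n3=1, n4=0, n5=0, giving Y=0. Observed 1.
Test 1: faults giving observed 1 are {n2 stuck-at-1, n3 stuck-at-0, n4 stuck-at-1, n5 stuck-at-1}.
Test 2 (in0=0, in1=0, in2=0): fault-free n1=0, n2=0, n3=0, n4=0, n5=0 → 0; observed 0. Eliminates n2 stuck-at-1, n4 stuck-at-1, n5 stuck-at-1.
Only n3 stuck-at-0 is consistent with every test.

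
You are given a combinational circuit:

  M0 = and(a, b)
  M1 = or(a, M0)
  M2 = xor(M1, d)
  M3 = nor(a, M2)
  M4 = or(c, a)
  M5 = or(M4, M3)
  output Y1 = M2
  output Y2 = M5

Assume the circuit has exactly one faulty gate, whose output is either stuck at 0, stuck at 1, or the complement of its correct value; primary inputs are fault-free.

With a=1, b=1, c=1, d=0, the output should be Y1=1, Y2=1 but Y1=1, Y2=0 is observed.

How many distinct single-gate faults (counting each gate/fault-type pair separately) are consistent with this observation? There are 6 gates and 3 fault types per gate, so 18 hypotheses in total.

Fault-free: M0=1, M1=1, M2=1, M3=0, M4=1, M5=1 → Y1=1, Y2=1. Observed Y1=1, Y2=0.
  M0: none of the 3 fault types match ✗
  M1: none of the 3 fault types match ✗
  M2: none of the 3 fault types match ✗
  M3: none of the 3 fault types match ✗
  M4: stuck-at-0, inverted output ✓; others ✗
  M5: stuck-at-0, inverted output ✓; others ✗
Consistent faults: {M4 stuck-at-0, M4 inverted output, M5 stuck-at-0, M5 inverted output} — 4 in all.

4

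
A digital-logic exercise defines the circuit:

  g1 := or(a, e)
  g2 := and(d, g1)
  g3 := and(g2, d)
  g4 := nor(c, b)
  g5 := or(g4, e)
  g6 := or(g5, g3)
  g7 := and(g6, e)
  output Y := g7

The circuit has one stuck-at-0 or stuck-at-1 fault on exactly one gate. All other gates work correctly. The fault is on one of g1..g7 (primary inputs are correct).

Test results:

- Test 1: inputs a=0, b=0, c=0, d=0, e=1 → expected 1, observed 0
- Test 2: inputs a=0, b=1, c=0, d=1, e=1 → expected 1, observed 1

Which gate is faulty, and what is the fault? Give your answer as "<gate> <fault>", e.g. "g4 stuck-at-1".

g5 stuck-at-0

Fault-free values for test 1 (a=0, b=0, c=0, d=0, e=1): g1=1, g2=0, g3=0, g4=1, g5=1, g6=1, g7=1, giving Y=1. Observed 0.
Test 1: faults giving observed 0 are {g5 stuck-at-0, g6 stuck-at-0, g7 stuck-at-0}.
Test 2 (a=0, b=1, c=0, d=1, e=1): fault-free g1=1, g2=1, g3=1, g4=0, g5=1, g6=1, g7=1 → 1; observed 1. Eliminates g6 stuck-at-0, g7 stuck-at-0.
Only g5 stuck-at-0 is consistent with every test.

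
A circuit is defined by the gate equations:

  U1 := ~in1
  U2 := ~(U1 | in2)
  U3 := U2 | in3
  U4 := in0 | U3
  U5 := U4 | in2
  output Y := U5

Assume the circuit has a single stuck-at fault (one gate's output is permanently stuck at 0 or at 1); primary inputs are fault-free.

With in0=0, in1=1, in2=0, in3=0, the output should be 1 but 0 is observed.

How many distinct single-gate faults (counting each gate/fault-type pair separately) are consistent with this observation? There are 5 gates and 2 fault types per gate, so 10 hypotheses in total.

5

Fault-free: U1=0, U2=1, U3=1, U4=1, U5=1 → 1. Observed 0.
  U1 stuck-at-0: output 1 ✗
  U1 stuck-at-1: output 0 ✓
  U2 stuck-at-0: output 0 ✓
  U2 stuck-at-1: output 1 ✗
  U3 stuck-at-0: output 0 ✓
  U3 stuck-at-1: output 1 ✗
  U4 stuck-at-0: output 0 ✓
  U4 stuck-at-1: output 1 ✗
  U5 stuck-at-0: output 0 ✓
  U5 stuck-at-1: output 1 ✗
Consistent faults: {U1 stuck-at-1, U2 stuck-at-0, U3 stuck-at-0, U4 stuck-at-0, U5 stuck-at-0} — 5 in all.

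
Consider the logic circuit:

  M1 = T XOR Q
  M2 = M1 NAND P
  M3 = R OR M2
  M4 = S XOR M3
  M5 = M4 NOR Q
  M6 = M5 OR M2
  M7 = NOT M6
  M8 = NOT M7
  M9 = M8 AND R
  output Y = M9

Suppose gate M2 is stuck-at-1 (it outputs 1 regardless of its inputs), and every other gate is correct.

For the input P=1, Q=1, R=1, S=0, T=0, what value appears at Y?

Propagate with M2 forced: M1=1, M2=1 [stuck-at-1], M3=1, M4=1, M5=0, M6=1, M7=0, M8=1, M9=1.
So Y = 1. (Without the fault it would be 0.)

1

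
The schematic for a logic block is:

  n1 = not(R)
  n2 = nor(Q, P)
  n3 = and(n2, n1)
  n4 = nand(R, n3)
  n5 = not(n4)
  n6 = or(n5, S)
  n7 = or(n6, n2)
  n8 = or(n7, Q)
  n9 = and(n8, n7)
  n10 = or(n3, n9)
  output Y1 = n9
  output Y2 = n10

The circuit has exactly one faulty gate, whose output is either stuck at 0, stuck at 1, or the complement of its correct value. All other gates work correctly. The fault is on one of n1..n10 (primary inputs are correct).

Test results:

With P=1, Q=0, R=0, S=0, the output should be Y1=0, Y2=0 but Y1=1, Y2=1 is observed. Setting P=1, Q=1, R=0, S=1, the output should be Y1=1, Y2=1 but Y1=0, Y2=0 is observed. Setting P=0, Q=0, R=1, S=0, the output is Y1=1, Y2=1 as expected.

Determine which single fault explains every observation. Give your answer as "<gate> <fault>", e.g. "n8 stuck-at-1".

n6 inverted output

Fault-free values for test 1 (P=1, Q=0, R=0, S=0): n1=1, n2=0, n3=0, n4=1, n5=0, n6=0, n7=0, n8=0, n9=0, n10=0, giving Y1=0, Y2=0. Observed Y1=1, Y2=1.
Test 1: faults giving observed Y1=1, Y2=1 are {n2 stuck-at-1, n2 inverted output, n4 stuck-at-0, n4 inverted output, n5 stuck-at-1, n5 inverted output, n6 stuck-at-1, n6 inverted output, n7 stuck-at-1, n7 inverted output, n9 stuck-at-1, n9 inverted output}.
Test 2 (P=1, Q=1, R=0, S=1): fault-free n1=1, n2=0, n3=0, n4=1, n5=0, n6=1, n7=1, n8=1, n9=1, n10=1 → Y1=1, Y2=1; observed Y1=0, Y2=0. Eliminates n2 stuck-at-1, n2 inverted output, n4 stuck-at-0, n4 inverted output, n5 stuck-at-1, n5 inverted output, n6 stuck-at-1, n7 stuck-at-1, n9 stuck-at-1.
Test 3 (P=0, Q=0, R=1, S=0): fault-free n1=0, n2=1, n3=0, n4=1, n5=0, n6=0, n7=1, n8=1, n9=1, n10=1 → Y1=1, Y2=1; observed Y1=1, Y2=1. Eliminates n7 inverted output, n9 inverted output.
Only n6 inverted output is consistent with every test.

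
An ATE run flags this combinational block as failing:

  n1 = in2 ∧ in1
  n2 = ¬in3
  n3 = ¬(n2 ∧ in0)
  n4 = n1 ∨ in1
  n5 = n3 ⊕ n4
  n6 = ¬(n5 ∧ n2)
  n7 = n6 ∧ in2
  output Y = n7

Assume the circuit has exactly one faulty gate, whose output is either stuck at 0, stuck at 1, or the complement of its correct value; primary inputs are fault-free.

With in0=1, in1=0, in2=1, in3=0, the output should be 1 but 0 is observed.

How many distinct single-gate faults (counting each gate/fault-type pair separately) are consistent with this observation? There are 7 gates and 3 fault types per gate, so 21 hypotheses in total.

Fault-free: n1=0, n2=1, n3=0, n4=0, n5=0, n6=1, n7=1 → 1. Observed 0.
  n1: stuck-at-1, inverted output ✓; others ✗
  n2: none of the 3 fault types match ✗
  n3: stuck-at-1, inverted output ✓; others ✗
  n4: stuck-at-1, inverted output ✓; others ✗
  n5: stuck-at-1, inverted output ✓; others ✗
  n6: stuck-at-0, inverted output ✓; others ✗
  n7: stuck-at-0, inverted output ✓; others ✗
Consistent faults: {n1 stuck-at-1, n1 inverted output, n3 stuck-at-1, n3 inverted output, n4 stuck-at-1, n4 inverted output, n5 stuck-at-1, n5 inverted output, n6 stuck-at-0, n6 inverted output, n7 stuck-at-0, n7 inverted output} — 12 in all.

12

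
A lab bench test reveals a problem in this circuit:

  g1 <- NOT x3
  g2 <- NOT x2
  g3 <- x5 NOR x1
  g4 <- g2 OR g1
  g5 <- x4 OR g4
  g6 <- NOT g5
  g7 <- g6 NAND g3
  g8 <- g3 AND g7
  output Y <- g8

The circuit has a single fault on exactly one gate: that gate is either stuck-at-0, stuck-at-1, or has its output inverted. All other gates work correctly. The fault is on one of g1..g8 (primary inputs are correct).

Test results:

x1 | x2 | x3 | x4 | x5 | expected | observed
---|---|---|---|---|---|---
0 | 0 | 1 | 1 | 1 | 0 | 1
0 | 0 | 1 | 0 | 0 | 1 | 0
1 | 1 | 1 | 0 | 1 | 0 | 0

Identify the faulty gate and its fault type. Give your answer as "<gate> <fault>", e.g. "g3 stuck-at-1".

Fault-free values for test 1 (x1=0, x2=0, x3=1, x4=1, x5=1): g1=0, g2=1, g3=0, g4=1, g5=1, g6=0, g7=1, g8=0, giving Y=0. Observed 1.
Test 1: faults giving observed 1 are {g3 stuck-at-1, g3 inverted output, g8 stuck-at-1, g8 inverted output}.
Test 2 (x1=0, x2=0, x3=1, x4=0, x5=0): fault-free g1=0, g2=1, g3=1, g4=1, g5=1, g6=0, g7=1, g8=1 → 1; observed 0. Eliminates g3 stuck-at-1, g8 stuck-at-1.
Test 3 (x1=1, x2=1, x3=1, x4=0, x5=1): fault-free g1=0, g2=0, g3=0, g4=0, g5=0, g6=1, g7=1, g8=0 → 0; observed 0. Eliminates g8 inverted output.
Only g3 inverted output is consistent with every test.

g3 inverted output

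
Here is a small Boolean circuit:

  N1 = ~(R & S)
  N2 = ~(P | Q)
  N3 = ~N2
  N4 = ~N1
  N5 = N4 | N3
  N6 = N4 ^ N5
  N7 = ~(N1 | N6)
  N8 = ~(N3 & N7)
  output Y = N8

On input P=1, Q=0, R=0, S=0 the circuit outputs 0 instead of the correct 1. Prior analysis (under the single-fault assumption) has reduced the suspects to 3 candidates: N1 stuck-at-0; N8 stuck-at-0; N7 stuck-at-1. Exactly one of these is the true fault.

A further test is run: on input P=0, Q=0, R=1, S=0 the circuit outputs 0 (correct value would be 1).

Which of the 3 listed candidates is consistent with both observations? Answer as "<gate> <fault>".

N8 stuck-at-0

Evaluate each candidate on input P=0, Q=0, R=1, S=0:
  N1 stuck-at-0: N1=0 [stuck-at-0], N2=1, N3=0, N4=1, N5=1, N6=0, N7=1, N8=1 → 1 — eliminated
  N8 stuck-at-0: N1=1, N2=1, N3=0, N4=0, N5=0, N6=0, N7=0, N8=0 [stuck-at-0] → 0 — matches
  N7 stuck-at-1: N1=1, N2=1, N3=0, N4=0, N5=0, N6=0, N7=1 [stuck-at-1], N8=1 → 1 — eliminated
Only N8 stuck-at-0 reproduces the observed 0.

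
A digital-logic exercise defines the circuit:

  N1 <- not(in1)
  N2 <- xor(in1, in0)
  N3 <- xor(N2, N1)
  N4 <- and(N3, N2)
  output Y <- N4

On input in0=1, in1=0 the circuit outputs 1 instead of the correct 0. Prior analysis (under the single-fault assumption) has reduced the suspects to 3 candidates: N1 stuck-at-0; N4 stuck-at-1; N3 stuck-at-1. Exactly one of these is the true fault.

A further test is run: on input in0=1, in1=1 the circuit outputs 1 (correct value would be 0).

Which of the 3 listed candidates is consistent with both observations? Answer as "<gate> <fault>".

N4 stuck-at-1

Evaluate each candidate on input in0=1, in1=1:
  N1 stuck-at-0: N1=0 [stuck-at-0], N2=0, N3=0, N4=0 → 0 — eliminated
  N4 stuck-at-1: N1=0, N2=0, N3=0, N4=1 [stuck-at-1] → 1 — matches
  N3 stuck-at-1: N1=0, N2=0, N3=1 [stuck-at-1], N4=0 → 0 — eliminated
Only N4 stuck-at-1 reproduces the observed 1.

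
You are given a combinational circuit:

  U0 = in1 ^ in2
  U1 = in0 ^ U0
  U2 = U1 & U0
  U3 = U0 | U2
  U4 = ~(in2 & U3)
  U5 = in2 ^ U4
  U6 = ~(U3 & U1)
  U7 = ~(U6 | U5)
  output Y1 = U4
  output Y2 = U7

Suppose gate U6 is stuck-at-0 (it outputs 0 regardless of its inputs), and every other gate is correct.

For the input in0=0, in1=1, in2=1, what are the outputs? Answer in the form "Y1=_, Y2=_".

Y1=1, Y2=1

Propagate with U6 forced: U0=0, U1=0, U2=0, U3=0, U4=1, U5=0, U6=0 [stuck-at-0], U7=1.
So the outputs are Y1=1, Y2=1. (Without the fault they would be Y1=1, Y2=0.)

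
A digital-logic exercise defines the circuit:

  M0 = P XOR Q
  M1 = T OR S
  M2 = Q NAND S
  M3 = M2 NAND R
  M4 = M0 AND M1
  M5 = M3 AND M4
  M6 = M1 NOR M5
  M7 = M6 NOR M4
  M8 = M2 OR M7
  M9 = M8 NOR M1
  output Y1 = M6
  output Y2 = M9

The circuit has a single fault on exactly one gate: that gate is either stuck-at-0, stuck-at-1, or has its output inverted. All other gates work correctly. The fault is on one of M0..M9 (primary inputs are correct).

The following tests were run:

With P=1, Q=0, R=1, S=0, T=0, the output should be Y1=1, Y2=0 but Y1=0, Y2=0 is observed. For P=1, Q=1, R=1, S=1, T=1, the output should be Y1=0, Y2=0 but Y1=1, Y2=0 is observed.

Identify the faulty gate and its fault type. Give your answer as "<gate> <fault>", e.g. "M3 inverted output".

M6 inverted output

Fault-free values for test 1 (P=1, Q=0, R=1, S=0, T=0): M0=1, M1=0, M2=1, M3=0, M4=0, M5=0, M6=1, M7=0, M8=1, M9=0, giving Y1=1, Y2=0. Observed Y1=0, Y2=0.
Test 1: faults giving observed Y1=0, Y2=0 are {M1 stuck-at-1, M1 inverted output, M5 stuck-at-1, M5 inverted output, M6 stuck-at-0, M6 inverted output}.
Test 2 (P=1, Q=1, R=1, S=1, T=1): fault-free M0=0, M1=1, M2=0, M3=1, M4=0, M5=0, M6=0, M7=1, M8=1, M9=0 → Y1=0, Y2=0; observed Y1=1, Y2=0. Eliminates M1 stuck-at-1, M1 inverted output, M5 stuck-at-1, M5 inverted output, M6 stuck-at-0.
Only M6 inverted output is consistent with every test.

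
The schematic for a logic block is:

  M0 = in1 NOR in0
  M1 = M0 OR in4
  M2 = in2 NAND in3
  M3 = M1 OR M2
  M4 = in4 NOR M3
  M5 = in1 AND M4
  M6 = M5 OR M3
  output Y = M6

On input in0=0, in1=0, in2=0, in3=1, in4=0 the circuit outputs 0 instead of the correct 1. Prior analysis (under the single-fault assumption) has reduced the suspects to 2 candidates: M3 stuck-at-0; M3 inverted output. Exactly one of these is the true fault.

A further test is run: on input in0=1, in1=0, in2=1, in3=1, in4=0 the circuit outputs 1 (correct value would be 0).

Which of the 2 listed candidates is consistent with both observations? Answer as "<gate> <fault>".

M3 inverted output

Evaluate each candidate on input in0=1, in1=0, in2=1, in3=1, in4=0:
  M3 stuck-at-0: M0=0, M1=0, M2=0, M3=0 [stuck-at-0], M4=1, M5=0, M6=0 → 0 — eliminated
  M3 inverted output: M0=0, M1=0, M2=0, M3=1 [inverted output], M4=0, M5=0, M6=1 → 1 — matches
Only M3 inverted output reproduces the observed 1.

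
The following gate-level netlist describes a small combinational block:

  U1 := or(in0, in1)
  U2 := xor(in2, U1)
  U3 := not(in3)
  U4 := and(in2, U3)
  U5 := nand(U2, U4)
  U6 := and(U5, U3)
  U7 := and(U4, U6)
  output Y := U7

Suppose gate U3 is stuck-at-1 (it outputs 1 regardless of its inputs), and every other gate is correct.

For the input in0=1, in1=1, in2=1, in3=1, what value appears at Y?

1

Propagate with U3 forced: U1=1, U2=0, U3=1 [stuck-at-1], U4=1, U5=1, U6=1, U7=1.
So Y = 1. (Without the fault it would be 0.)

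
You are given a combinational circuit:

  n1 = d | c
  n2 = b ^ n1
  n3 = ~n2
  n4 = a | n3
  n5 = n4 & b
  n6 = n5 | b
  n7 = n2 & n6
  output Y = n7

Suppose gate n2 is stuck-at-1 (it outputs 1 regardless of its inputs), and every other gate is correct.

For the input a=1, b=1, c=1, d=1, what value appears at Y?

1

Propagate with n2 forced: n1=1, n2=1 [stuck-at-1], n3=0, n4=1, n5=1, n6=1, n7=1.
So Y = 1. (Without the fault it would be 0.)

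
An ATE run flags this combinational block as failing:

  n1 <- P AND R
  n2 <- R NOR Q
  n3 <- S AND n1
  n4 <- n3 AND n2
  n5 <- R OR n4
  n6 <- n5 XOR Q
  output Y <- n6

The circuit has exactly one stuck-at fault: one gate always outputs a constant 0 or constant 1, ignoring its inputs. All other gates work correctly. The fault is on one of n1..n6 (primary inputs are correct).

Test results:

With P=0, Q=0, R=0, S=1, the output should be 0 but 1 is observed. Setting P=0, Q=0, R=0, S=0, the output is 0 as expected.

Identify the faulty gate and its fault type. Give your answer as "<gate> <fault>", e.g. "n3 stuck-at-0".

n1 stuck-at-1

Fault-free values for test 1 (P=0, Q=0, R=0, S=1): n1=0, n2=1, n3=0, n4=0, n5=0, n6=0, giving Y=0. Observed 1.
Test 1: faults giving observed 1 are {n1 stuck-at-1, n3 stuck-at-1, n4 stuck-at-1, n5 stuck-at-1, n6 stuck-at-1}.
Test 2 (P=0, Q=0, R=0, S=0): fault-free n1=0, n2=1, n3=0, n4=0, n5=0, n6=0 → 0; observed 0. Eliminates n3 stuck-at-1, n4 stuck-at-1, n5 stuck-at-1, n6 stuck-at-1.
Only n1 stuck-at-1 is consistent with every test.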